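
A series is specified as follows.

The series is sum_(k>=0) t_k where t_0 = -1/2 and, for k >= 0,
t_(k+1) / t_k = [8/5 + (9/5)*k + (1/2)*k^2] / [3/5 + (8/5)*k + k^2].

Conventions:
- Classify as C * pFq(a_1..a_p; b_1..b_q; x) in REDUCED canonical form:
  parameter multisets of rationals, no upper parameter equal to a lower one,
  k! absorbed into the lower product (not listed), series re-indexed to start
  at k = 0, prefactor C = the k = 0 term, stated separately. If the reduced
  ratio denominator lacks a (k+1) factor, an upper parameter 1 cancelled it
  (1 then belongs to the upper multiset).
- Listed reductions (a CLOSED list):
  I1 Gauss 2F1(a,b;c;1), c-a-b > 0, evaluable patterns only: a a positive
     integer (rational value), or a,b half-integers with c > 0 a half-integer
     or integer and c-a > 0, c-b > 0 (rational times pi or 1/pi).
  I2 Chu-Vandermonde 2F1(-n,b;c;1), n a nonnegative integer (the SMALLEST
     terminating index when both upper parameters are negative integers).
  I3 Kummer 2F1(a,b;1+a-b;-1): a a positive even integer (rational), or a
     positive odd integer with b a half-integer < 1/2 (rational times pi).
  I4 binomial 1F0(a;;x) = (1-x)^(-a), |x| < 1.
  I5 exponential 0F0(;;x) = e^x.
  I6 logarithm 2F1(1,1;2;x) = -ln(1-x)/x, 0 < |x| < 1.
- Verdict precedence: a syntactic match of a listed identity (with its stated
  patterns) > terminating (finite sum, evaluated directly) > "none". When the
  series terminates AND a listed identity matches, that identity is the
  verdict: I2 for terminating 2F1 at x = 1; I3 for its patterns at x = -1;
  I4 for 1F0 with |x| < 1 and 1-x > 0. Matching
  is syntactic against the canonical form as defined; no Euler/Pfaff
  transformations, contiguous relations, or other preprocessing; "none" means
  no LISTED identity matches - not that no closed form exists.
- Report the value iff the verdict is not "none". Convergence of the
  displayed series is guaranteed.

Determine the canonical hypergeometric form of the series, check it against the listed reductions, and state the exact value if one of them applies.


First insight: with t_0 = -1/2, roots of the ratio polynomials (prefactor -1/2) are the negated parameters.
Step ratio: r(k) = (1/2) * (k+8/5) (k+2) / [(k+3/5) (k+1)] - poly over poly, x = (1/2) from leading terms; C = -1/2 at k = 0.

This is -1/2 * 2F1(8/5, 2; 3/5; 1/2) in reduced canonical form. Verdict: none - this 2F1 at x = 1/2 matches no listed pattern, and upper {8/5, 2} holds no stopper.


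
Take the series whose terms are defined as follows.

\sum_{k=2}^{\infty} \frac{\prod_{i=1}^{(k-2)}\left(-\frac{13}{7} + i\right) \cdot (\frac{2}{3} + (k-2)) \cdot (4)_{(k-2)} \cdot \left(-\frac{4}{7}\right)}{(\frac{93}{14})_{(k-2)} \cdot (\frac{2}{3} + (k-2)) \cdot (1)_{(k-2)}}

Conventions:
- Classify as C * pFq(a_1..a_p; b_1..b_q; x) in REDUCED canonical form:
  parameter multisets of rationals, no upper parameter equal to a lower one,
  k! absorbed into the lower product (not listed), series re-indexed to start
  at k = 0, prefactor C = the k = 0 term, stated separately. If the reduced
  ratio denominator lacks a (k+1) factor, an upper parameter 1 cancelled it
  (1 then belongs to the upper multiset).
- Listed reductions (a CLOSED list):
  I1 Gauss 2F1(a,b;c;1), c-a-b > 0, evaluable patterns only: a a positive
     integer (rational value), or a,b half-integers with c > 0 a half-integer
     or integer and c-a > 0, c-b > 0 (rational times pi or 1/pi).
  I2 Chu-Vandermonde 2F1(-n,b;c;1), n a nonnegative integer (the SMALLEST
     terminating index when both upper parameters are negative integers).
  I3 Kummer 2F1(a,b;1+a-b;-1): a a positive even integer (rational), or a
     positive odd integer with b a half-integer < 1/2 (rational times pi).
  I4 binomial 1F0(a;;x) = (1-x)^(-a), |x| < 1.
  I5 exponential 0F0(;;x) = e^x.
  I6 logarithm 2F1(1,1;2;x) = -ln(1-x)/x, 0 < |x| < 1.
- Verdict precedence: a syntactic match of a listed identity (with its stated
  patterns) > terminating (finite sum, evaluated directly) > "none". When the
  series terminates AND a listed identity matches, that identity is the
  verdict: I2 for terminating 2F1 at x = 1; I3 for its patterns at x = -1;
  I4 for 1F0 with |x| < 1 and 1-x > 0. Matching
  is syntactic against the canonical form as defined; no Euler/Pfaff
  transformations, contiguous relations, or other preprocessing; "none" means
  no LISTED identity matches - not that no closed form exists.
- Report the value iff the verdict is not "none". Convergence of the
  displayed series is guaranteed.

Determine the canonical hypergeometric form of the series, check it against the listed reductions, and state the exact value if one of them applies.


x = 1 here; the reduced form reads 2F1, upper {-\frac{6}{7}, 4}, lower {\frac{93}{14}}, C = -\frac{4}{7}. Verdict: the Gauss summation I1 fires (x = 1: the Gamma ratio telescopes since c-a-b = 7/2 > 0 and a = 4 in Z>0). Exact value: -\frac{993820}{3882417}.

The tell: t_0 being -\frac{4}{7}, k + 2/3 divides numerator and denominator alike; prefactor -4/7 after cancelling.
Consecutive-term ratio: r(k) = 1 * (k-\frac{6}{7}) (k+4) / [(k+\frac{93}{14}) (k+1)] - rational in k, leading ratio 1; with t_0 = -\frac{4}{7}, classification follows.


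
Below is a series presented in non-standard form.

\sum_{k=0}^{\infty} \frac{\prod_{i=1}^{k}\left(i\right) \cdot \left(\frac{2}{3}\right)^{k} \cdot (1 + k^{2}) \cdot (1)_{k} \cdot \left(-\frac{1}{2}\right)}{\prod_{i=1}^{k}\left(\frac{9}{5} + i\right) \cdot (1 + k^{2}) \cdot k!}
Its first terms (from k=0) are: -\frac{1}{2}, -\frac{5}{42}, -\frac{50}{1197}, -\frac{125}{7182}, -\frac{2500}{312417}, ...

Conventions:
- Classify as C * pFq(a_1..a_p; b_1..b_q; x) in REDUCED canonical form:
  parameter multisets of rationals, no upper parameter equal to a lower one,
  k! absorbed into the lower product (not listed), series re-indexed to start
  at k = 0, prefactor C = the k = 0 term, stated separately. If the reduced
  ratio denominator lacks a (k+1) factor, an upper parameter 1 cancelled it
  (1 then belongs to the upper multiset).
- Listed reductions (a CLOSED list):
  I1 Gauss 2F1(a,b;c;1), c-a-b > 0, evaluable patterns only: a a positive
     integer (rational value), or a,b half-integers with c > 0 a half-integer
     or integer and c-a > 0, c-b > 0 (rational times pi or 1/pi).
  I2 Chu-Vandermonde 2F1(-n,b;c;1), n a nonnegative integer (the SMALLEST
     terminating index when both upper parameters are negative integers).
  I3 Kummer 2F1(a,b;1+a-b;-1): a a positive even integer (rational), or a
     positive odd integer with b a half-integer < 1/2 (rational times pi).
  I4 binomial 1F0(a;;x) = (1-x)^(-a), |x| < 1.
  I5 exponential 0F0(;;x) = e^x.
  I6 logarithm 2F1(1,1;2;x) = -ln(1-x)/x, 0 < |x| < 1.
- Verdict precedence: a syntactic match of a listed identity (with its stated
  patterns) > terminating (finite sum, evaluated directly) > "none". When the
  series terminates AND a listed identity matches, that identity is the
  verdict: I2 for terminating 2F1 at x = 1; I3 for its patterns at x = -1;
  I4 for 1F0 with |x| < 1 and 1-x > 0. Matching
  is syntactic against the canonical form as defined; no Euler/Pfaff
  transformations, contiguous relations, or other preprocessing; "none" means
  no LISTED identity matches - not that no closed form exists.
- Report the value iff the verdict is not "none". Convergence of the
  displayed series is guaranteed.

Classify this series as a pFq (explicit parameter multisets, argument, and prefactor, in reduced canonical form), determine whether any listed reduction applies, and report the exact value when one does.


Canonical form: C = -\frac{1}{2} times 2F1 with upper {1, 1}, lower {\frac{14}{5}}, x = \frac{2}{3}. Verdict: none - at argument \frac{2}{3} the multisets {1, 1} ; {\frac{14}{5}} match no listed identity.

The tell: t_0 = -\frac{1}{2} here, and the lower running product (C = -1/2) is a rising factorial.
Step ratio: r(k) = \frac{2}{3} * (k+1) (k+1) / [(k+\frac{14}{5}) (k+1)] - poly over poly, x = \frac{2}{3} from leading terms; C = -\frac{1}{2} at k = 0.


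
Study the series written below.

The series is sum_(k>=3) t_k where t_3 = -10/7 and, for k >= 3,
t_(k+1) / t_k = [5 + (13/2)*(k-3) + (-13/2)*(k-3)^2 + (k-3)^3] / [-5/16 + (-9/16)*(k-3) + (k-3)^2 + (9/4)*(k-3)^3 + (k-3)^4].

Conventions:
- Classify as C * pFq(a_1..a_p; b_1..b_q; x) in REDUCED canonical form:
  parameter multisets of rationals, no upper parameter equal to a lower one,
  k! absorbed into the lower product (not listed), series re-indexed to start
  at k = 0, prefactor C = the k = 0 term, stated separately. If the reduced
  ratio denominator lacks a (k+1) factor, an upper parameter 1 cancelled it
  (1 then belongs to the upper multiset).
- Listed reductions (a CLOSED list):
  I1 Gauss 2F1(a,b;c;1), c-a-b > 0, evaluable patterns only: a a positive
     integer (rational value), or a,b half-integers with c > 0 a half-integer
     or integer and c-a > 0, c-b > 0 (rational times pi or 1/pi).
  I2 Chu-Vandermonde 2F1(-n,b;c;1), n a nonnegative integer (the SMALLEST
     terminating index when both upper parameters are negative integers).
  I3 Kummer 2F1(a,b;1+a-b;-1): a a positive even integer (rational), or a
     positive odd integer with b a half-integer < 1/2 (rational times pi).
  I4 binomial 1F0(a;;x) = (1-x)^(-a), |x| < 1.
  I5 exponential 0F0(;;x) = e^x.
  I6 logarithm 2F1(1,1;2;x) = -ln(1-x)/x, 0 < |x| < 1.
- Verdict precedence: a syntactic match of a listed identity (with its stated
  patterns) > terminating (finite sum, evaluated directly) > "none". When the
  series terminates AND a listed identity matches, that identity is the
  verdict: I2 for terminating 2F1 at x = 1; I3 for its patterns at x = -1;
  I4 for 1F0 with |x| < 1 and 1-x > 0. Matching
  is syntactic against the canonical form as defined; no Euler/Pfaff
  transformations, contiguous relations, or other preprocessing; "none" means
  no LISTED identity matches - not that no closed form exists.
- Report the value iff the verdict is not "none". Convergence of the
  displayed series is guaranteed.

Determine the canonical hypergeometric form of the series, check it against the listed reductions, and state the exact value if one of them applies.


Reduced: x = 1, 2F2, upper = {-5, -2}, lower = {-1/2, 5/4}, C = -10/7. Verdict: terminating at k = 2: the factor (-2)_k kills every later term; summing the 3 survivors is exact. Hence: 3910/63.

Key observation: with t_0 = -10/7, the ratio is unreduced: k + 1/2 divides both sides (C = -10/7, x = 1).
Adjacent-term ratio: r(k) = 1 * (k-5) (k-2) / [(k-1/2) (k+5/4) (k+1)] - rational; roots negated = parameters, x = 1, C = -10/7.


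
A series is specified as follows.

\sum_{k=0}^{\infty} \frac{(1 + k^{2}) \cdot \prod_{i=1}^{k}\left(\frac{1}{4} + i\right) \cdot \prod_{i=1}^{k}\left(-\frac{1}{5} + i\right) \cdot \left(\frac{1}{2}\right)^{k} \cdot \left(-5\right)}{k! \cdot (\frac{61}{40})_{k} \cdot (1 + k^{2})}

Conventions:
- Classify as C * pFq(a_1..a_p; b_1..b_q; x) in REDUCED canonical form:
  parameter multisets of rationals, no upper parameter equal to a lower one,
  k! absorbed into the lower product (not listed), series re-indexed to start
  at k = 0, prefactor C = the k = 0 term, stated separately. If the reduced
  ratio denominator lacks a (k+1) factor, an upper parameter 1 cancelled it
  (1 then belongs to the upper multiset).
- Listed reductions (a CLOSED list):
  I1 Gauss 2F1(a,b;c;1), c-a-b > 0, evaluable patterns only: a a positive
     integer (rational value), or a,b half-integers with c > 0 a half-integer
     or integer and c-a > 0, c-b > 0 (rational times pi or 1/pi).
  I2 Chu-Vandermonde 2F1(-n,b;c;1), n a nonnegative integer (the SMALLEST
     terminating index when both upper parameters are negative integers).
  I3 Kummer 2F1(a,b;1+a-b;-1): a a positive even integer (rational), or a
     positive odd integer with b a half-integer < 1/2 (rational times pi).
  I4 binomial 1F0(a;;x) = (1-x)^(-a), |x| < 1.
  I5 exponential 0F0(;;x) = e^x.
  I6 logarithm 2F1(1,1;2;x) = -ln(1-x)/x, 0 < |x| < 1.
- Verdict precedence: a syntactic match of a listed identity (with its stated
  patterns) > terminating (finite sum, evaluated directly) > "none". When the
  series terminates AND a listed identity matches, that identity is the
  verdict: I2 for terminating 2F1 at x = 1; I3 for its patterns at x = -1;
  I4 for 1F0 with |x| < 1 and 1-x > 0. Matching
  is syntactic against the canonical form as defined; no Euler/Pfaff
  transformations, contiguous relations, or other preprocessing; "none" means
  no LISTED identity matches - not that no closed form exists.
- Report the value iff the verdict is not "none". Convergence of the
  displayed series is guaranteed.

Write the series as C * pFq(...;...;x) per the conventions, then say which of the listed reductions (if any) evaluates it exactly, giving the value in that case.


This is -5 * 2F1(\frac{4}{5}, \frac{5}{4}; \frac{61}{40}; \frac{1}{2}) in reduced canonical form. Verdict: none here - no I1-I6 shape fits x = \frac{1}{2} with lower {\frac{61}{40}}.

Key step: from the first term -5: the running product (prefactor -5) telescopes to a rising factorial.
Ratio: r(k) = \frac{1}{2} * (k+\frac{4}{5}) (k+\frac{5}{4}) / [(k+\frac{61}{40}) (k+1)] - poly over poly, x = \frac{1}{2} from leading terms; C = -5 at k = 0.


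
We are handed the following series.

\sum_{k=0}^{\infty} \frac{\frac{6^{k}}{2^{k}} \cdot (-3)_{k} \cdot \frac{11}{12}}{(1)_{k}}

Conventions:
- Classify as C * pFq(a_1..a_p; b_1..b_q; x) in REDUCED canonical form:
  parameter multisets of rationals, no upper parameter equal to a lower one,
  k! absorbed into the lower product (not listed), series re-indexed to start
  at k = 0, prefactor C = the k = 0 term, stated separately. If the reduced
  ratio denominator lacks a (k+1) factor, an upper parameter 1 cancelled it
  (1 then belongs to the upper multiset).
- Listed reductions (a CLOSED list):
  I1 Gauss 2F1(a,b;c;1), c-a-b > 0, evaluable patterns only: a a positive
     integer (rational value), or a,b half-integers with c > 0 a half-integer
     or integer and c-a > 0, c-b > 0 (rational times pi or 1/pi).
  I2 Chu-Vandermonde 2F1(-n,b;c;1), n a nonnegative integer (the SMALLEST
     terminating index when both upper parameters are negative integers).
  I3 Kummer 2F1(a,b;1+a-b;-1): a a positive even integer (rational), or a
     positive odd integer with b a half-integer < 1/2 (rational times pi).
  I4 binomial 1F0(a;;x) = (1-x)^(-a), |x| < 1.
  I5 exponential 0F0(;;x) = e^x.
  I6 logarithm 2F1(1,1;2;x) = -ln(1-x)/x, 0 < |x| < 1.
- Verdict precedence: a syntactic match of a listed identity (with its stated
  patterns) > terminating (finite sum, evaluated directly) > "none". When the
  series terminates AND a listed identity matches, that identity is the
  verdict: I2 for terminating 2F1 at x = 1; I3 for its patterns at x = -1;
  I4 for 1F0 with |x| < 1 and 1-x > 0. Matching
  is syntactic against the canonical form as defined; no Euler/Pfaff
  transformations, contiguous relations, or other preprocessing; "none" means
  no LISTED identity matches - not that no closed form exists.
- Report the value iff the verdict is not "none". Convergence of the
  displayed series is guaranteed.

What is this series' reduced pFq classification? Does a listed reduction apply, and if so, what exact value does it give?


Prefactor \frac{11}{12}, argument 3: 1F0 with upper {-3} over lower {-}. Verdict: terminating. (-3)_k vanishes past k = 3, leaving a 4-term sum, computed directly. Exact value: -\frac{22}{3}.

First insight: t_0 = \frac{11}{12} here, and the two k-th powers (C = 11/12) combine into one argument.
Consecutive-term ratio: r(k) = 3 * (k-3) / [(k+1)] - poly over poly, x = 3 from leading terms; C = \frac{11}{12} at k = 0.


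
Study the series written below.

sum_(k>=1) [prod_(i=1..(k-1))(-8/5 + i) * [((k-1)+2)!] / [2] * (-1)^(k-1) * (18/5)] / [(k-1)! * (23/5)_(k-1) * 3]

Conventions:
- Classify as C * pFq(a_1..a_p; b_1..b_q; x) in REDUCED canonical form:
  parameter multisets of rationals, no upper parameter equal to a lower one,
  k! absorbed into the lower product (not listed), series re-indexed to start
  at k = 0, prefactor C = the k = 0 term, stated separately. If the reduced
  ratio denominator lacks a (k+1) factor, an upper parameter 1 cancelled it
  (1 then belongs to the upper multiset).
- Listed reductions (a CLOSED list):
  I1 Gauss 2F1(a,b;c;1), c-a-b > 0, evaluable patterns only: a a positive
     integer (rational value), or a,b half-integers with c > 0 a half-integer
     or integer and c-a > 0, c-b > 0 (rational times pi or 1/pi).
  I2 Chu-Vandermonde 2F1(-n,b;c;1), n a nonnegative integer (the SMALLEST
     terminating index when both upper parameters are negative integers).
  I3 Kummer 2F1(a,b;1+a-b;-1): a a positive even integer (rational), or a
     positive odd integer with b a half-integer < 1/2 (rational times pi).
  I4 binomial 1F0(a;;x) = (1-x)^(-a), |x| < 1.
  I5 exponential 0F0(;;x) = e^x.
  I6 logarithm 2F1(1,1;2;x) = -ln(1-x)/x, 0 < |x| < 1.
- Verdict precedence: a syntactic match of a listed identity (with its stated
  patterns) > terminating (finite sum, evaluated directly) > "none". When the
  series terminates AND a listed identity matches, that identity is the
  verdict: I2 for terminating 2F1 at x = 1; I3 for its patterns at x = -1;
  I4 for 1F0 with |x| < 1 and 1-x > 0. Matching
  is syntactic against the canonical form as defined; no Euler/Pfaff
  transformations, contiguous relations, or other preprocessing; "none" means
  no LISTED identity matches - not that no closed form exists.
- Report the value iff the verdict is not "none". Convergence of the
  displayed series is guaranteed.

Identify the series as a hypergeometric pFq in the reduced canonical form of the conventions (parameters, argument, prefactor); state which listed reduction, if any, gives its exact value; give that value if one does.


Reduced: x = -1, 2F1, upper = {-3/5, 3}, lower = {23/5}, C = 6/5. Verdict: no listed reduction: x = -1 and upper {-3/5, 3} fail every I1-I6 pattern.

Key observation: from the first term 6/5: the factorial ratio (C = 6/5) (k+a-1)!/(a-1)! is a rising factorial (a)_k.
Ratio: r(k) = (-1) * (k-3/5) (k+3) / [(k+23/5) (k+1)] - rational in k, leading ratio (-1); with t_0 = 6/5, classification follows.


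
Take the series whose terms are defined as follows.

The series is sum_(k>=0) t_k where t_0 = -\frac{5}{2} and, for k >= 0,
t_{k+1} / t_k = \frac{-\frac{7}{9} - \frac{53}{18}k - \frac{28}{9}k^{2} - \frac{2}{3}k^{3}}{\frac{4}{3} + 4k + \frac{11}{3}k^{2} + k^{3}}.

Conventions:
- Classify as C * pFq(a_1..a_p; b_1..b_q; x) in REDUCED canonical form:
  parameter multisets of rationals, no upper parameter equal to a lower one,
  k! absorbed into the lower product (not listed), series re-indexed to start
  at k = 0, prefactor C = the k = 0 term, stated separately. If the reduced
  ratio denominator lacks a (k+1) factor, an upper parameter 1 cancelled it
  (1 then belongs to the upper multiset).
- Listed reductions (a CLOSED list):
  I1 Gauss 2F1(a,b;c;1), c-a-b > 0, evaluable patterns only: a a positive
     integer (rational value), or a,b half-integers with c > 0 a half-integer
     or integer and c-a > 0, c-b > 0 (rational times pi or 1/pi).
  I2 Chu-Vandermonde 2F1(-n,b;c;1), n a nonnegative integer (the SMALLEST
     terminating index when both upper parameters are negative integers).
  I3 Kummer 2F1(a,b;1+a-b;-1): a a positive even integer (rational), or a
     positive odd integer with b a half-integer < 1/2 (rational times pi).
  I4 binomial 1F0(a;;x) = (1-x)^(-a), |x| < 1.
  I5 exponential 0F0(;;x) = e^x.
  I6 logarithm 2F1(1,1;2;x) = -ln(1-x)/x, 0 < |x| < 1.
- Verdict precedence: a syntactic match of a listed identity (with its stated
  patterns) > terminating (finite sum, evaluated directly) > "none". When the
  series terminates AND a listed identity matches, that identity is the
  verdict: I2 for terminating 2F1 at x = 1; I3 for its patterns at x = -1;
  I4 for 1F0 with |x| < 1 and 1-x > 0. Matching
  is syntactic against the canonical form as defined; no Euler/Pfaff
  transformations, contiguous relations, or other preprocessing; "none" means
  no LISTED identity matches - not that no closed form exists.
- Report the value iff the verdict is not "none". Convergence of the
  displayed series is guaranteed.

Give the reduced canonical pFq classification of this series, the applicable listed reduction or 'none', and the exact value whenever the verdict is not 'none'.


x = -\frac{2}{3} here; the reduced form reads 2F1, upper {\frac{1}{2}, \frac{7}{2}}, lower {2}, C = -\frac{5}{2}. Verdict: no listed reduction: x = -\frac{2}{3} and upper {\frac{1}{2}, \frac{7}{2}} fail every I1-I6 pattern.

Key step: x = -\frac{2}{3} and factor the ratio over Q (C = -5/2, x = -2/3): negated roots = parameters.
Adjacent-term ratio: r(k) = -\frac{2}{3} * (k+\frac{1}{2}) (k+\frac{7}{2}) / [(k+2) (k+1)] - rational in k, leading ratio -\frac{2}{3}; with t_0 = -\frac{5}{2}, classification follows.


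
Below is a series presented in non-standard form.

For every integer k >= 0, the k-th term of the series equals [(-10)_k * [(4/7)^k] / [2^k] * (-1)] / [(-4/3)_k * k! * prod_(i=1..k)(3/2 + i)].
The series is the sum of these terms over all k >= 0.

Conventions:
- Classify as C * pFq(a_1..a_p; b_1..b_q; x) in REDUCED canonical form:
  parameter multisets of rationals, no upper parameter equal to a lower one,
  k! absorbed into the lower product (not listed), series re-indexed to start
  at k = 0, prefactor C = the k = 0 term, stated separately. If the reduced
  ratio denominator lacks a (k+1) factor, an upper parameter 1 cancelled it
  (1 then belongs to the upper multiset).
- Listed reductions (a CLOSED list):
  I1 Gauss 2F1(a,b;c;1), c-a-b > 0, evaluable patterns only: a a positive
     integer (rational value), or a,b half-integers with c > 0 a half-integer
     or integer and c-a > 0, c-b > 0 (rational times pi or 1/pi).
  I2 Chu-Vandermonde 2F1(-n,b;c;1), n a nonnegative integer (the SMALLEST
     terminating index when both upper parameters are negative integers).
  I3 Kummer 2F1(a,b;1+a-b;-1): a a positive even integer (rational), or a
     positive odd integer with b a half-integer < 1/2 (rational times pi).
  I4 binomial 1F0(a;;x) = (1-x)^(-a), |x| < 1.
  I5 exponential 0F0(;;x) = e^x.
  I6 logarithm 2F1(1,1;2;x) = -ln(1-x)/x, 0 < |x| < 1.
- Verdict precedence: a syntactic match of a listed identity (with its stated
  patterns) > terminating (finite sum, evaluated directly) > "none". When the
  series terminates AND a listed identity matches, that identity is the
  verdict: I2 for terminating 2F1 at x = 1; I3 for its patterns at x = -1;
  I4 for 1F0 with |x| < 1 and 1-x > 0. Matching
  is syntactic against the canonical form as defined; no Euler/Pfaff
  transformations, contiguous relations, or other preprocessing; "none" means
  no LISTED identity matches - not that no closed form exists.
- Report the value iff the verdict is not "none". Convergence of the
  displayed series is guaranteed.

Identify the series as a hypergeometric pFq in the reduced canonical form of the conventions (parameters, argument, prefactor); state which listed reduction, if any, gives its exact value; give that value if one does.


At argument 2/7: a 1F2 with upper {-10}, lower {-4/3, 5/2}, scaled by C = -1. Verdict: terminating - upper -10 stops the sum at k = 10; the 11 terms are added exactly. Hence: -712382614856540920240687/276688032979108331205625.

The tell: with t_0 = -1, the lower running product (C = -1) is a rising factorial.
Step ratio: r(k) = (2/7) * (k-10) / [(k-4/3) (k+5/2) (k+1)] - poly over poly, x = (2/7) from leading terms; C = -1 at k = 0.


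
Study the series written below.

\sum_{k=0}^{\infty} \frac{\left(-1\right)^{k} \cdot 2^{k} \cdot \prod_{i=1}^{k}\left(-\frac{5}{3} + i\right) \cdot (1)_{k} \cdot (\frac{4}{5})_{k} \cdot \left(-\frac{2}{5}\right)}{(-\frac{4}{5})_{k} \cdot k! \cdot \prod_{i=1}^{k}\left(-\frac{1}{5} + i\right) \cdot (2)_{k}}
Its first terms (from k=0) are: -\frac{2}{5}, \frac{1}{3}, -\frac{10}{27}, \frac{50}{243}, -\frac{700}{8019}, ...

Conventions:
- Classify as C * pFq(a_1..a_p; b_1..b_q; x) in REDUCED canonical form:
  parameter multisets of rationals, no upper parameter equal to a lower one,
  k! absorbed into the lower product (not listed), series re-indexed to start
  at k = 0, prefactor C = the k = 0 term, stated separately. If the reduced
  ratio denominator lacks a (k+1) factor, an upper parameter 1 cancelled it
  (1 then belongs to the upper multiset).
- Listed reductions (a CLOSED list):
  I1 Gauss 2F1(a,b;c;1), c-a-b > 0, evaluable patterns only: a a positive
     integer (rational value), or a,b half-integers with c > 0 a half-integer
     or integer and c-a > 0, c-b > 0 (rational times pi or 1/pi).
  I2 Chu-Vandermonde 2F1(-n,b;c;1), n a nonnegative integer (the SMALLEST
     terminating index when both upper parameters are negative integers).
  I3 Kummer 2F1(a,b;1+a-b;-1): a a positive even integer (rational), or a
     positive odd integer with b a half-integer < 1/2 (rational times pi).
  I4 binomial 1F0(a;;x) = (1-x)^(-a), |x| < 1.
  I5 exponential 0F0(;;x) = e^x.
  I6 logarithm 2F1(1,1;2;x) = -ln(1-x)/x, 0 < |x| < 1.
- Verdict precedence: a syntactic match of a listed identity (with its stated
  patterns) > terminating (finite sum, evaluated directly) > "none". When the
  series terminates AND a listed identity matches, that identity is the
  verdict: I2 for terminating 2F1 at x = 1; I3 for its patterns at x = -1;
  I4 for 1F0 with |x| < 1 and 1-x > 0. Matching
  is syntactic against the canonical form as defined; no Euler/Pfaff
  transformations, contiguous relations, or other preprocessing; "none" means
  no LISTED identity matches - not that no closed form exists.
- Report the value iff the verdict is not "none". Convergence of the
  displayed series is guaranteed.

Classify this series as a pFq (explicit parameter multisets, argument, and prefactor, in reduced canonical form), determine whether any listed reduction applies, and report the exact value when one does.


This is -\frac{2}{5} * 2F2(-\frac{2}{3}, 1; -\frac{4}{5}, 2; -2) in reduced canonical form. Verdict: none - at argument -2 the multisets {-\frac{2}{3}, 1} ; {-\frac{4}{5}, 2} match no listed identity.

Key observation: t_0 being -\frac{2}{5}, the (-1)^k factor (C = -2/5, x = -2) folds into the argument's sign.
Step ratio: r(k) = -2 * (k-\frac{2}{3}) (k+1) / [(k-\frac{4}{5}) (k+2) (k+1)] - poly over poly, x = -2 from leading terms; C = -\frac{2}{5} at k = 0.


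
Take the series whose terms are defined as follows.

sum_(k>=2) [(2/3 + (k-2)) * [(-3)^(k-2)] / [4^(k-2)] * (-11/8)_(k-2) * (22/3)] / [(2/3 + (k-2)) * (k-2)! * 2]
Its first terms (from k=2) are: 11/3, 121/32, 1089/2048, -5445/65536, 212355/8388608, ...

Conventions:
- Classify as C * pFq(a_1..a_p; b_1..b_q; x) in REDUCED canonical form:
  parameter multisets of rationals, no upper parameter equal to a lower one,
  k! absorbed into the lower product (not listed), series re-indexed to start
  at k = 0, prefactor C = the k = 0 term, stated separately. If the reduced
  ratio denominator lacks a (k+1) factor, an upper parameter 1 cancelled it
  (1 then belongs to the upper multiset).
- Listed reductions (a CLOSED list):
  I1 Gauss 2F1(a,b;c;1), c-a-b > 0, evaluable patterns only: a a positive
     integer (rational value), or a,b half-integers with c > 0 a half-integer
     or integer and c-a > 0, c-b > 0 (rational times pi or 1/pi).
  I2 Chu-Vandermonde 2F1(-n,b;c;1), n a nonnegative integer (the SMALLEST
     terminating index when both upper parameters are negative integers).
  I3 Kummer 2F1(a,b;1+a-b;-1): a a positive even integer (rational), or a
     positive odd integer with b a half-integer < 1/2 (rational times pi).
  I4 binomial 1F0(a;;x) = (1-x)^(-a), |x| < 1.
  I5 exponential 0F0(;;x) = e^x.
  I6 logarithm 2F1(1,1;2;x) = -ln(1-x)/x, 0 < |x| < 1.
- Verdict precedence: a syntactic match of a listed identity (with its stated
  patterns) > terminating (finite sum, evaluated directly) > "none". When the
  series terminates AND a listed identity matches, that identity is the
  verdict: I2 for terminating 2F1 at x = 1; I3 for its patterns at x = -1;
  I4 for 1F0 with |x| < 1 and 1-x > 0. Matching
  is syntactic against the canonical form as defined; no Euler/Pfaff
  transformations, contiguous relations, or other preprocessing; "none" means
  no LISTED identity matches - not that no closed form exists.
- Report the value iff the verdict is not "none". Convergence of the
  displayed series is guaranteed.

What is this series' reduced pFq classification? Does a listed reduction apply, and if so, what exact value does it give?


Classification (C = 11/3): 1F0 with upper {-11/8}, lower {-}, argument x = -3/4. Verdict at x = -3/4: the I4 binomial reduction matches (the 1F0 binomial series: exponent 11/8, x = -3/4). Its exact value is (11/3) * (7/4)^(11/8).

Key step: t_0 = 11/3 here, and k + 2/3 divides numerator and denominator alike; C = 11/3, x = -3/4 after cancelling.
Consecutive-term ratio: r(k) = (-3/4) * (k-11/8) / [(k+1)] - rational in k, leading ratio (-3/4); with t_0 = 11/3, classification follows.


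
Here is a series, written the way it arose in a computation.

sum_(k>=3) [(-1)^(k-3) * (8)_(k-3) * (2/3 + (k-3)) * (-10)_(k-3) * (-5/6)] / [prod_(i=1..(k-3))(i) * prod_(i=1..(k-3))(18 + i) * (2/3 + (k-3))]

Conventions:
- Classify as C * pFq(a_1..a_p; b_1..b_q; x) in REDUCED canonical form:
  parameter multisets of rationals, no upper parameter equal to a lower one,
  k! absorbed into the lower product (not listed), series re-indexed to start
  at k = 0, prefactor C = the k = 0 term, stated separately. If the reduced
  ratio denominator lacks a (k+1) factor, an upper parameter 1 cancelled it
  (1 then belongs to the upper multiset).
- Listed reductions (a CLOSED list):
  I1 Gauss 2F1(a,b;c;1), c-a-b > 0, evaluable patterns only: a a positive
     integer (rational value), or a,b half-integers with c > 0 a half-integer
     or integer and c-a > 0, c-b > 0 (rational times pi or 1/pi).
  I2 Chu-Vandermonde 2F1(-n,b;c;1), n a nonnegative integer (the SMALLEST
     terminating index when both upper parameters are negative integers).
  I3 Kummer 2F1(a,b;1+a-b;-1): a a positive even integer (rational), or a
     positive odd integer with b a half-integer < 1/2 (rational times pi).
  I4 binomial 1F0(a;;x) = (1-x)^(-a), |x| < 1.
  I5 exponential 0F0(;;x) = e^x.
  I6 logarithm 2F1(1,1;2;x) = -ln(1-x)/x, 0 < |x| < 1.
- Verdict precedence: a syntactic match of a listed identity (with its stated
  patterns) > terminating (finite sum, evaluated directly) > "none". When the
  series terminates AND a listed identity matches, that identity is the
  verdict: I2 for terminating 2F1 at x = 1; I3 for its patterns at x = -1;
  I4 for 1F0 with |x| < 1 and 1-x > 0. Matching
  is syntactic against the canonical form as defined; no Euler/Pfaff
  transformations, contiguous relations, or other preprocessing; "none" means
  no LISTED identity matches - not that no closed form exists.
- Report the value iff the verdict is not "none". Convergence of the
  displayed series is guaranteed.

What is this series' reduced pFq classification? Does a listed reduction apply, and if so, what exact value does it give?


This is -5/6 * 2F1(-10, 8; 19; -1) in reduced canonical form. Verdict at x = -1: the Kummer evaluation I3 matches (x = -1; c = 19 equals 1+a-b for upper {-10, 8}: listed pattern). Exact value: -255/7.

Structural cue: t_0 being -5/6, striking the common factor k + 2/3 reduces the term (C = -5/6, x = -1).
Ratio: r(k) = (-1) * (k-10) (k+8) / [(k+19) (k+1)] - poly over poly, x = (-1) from leading terms; C = -5/6 at k = 0.


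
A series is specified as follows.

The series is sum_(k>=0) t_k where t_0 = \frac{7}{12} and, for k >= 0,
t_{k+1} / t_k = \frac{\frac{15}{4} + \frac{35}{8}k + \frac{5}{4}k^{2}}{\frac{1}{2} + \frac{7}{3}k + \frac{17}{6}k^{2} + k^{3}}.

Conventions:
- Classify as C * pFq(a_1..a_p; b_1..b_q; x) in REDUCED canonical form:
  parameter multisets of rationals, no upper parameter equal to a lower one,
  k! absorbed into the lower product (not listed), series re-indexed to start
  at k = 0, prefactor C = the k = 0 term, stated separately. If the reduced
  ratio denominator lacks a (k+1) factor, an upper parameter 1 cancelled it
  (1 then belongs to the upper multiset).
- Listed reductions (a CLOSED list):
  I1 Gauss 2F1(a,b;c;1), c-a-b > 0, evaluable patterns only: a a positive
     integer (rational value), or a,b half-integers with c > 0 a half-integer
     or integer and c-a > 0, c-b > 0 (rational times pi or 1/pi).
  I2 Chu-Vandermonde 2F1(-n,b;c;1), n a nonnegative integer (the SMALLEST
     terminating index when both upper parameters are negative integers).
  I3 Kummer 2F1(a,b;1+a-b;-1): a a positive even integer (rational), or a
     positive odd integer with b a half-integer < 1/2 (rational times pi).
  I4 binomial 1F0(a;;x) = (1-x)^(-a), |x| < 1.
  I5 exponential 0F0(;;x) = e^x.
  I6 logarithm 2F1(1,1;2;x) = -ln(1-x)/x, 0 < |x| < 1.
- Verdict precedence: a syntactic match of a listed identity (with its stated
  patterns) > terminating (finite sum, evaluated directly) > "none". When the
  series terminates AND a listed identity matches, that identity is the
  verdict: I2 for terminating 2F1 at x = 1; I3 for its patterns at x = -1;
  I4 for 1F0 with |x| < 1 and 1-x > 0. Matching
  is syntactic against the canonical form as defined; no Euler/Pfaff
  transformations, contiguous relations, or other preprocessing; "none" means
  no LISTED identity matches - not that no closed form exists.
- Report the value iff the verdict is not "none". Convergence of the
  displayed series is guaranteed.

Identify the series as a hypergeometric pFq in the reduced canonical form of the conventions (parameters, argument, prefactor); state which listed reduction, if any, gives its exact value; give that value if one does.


Structural cue: from the first term \frac{7}{12}: cancel k + 3/2 from the displayed ratio first; then prefactor 7/12.
Term ratio: r(k) = \frac{5}{4} * (k+2) / [(k+\frac{1}{3}) (k+1)] - poly over poly, x = \frac{5}{4} from leading terms; C = \frac{7}{12} at k = 0.

Reduced: x = \frac{5}{4}, 1F1, upper = {2}, lower = {\frac{1}{3}}, C = \frac{7}{12}. Verdict: none. A 1F1 with upper {2} fits none of I1-I6 at x = \frac{5}{4}; the sum runs forever.


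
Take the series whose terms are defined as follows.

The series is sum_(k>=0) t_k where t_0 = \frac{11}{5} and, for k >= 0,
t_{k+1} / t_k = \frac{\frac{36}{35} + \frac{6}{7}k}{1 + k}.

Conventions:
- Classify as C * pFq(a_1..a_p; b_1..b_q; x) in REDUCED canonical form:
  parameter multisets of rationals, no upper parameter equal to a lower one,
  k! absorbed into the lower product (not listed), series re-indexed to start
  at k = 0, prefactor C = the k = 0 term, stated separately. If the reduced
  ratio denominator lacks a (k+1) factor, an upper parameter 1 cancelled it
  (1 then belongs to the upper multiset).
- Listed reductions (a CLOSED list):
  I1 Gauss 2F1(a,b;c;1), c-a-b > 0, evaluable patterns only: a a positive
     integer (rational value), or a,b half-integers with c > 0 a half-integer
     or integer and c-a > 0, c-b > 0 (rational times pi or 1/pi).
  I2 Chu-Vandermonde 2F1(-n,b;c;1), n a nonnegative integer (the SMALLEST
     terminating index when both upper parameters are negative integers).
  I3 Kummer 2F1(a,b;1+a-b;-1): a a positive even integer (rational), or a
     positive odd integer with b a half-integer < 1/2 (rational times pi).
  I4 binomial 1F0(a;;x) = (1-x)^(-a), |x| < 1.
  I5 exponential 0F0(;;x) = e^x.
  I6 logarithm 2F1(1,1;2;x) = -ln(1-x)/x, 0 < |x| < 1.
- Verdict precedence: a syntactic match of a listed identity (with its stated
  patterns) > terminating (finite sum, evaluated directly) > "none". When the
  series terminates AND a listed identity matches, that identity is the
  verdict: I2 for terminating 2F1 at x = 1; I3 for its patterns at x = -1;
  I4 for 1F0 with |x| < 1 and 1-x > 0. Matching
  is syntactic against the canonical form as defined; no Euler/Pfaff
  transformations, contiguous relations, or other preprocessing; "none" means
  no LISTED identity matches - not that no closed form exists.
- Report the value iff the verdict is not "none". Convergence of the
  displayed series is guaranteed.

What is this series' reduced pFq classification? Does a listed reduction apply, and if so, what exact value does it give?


At argument \frac{6}{7}: a 1F0 with upper {\frac{6}{5}}, lower {-}, scaled by C = \frac{11}{5}. Verdict: the I4 binomial reduction matches (the 1F0 binomial series: exponent -6/5, x = \frac{6}{7}). Value: \frac{11}{5} \cdot \left(\frac{1}{7}\right)^{-\frac{6}{5}}.

Structural cue: with t_0 = \frac{11}{5}, roots of the ratio polynomials (C = 11/5, x = 6/7) are the negated parameters.
Consecutive-term ratio: r(k) = \frac{6}{7} * (k+\frac{6}{5}) / [(k+1)] ; factor over Q: parameters, x = \frac{6}{7}, and C = \frac{11}{5}.


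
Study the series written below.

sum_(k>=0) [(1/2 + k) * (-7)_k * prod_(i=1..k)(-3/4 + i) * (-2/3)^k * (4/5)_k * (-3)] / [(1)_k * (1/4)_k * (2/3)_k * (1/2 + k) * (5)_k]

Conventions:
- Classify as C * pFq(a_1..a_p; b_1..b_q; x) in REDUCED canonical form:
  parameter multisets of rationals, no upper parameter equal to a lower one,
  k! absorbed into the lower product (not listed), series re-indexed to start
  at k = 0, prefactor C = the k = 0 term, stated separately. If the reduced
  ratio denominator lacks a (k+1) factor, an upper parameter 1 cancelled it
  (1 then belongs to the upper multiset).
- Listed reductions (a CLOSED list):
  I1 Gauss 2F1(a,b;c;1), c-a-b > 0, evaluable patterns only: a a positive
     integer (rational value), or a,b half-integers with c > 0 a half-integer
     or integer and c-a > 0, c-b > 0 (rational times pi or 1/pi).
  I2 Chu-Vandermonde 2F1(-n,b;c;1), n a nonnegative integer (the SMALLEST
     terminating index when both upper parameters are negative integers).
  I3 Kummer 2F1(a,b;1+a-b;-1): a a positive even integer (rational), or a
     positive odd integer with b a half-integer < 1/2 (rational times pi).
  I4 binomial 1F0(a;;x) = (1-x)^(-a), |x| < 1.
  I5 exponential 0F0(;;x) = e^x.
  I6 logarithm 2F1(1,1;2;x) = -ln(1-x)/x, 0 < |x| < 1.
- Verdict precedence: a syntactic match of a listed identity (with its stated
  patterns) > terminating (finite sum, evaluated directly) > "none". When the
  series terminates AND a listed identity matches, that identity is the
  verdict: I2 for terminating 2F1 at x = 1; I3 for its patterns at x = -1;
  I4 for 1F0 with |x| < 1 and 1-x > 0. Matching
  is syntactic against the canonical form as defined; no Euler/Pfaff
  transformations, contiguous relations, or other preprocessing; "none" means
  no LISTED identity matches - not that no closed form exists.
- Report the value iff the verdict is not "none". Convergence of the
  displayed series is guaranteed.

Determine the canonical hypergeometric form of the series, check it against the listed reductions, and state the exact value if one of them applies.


The series (x = -2/3) is 2F2: upper {-7, 4/5}, lower {2/3, 5}, prefactor -3. Verdict: terminating. With -7 upstairs the series is a 8-term polynomial sum; evaluated term by term. Value: -10953118360383/1406152343750.

Key step: x = (-2/3) and the factor k + 1/2 cancels (top and bottom), leaving C = -3.
Term ratio: r(k) = (-2/3) * (k-7) (k+4/5) / [(k+2/3) (k+5) (k+1)] ; factor over Q: parameters, x = (-2/3), and C = -3.


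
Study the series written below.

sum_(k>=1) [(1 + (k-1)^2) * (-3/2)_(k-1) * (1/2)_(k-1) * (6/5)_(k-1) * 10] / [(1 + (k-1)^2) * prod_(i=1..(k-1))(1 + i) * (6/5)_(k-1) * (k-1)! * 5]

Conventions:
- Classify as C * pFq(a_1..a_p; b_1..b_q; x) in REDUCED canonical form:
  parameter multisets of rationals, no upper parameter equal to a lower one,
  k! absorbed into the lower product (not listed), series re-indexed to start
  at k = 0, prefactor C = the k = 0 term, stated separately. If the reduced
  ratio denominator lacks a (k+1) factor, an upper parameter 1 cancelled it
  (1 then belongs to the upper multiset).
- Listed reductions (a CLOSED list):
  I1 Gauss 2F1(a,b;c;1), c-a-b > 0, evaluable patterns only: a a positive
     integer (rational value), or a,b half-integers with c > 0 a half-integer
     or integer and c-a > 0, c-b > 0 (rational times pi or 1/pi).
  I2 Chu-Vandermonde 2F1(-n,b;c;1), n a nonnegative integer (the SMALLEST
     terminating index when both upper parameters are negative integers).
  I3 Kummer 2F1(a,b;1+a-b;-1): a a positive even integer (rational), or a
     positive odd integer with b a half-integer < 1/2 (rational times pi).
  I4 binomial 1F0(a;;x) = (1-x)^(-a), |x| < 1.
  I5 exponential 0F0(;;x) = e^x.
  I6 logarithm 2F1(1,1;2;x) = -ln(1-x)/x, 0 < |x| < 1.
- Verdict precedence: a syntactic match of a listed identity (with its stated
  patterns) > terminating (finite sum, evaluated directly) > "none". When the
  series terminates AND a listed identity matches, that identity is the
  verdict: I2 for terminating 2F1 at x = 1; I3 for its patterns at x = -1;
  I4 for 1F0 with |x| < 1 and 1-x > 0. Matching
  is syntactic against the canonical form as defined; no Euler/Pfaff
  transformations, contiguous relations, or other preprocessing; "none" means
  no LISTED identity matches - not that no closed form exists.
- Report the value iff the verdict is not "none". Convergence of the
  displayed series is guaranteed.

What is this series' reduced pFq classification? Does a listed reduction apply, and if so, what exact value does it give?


At argument 1: a 2F1 with upper {-3/2, 1/2}, lower {2}, scaled by C = 2. Verdict: this is the half-integer Gauss pattern (I1) (x = 1; upper {-3/2, 1/2} half-integers, c = 2 in the evaluable pattern). Value: (64/15) / pi.

The tell: x = 1 and the parameter 6/5 appears in both the upper and lower lists and cancels (alongside the other common factor).
Adjacent-term ratio: r(k) = 1 * (k-3/2) (k+1/2) / [(k+2) (k+1)] ; factor over Q: parameters, x = 1, and C = 2.
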